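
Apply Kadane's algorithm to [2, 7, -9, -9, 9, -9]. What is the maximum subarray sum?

Using Kadane's algorithm on [2, 7, -9, -9, 9, -9]:

Scanning through the array:
Position 1 (value 7): max_ending_here = 9, max_so_far = 9
Position 2 (value -9): max_ending_here = 0, max_so_far = 9
Position 3 (value -9): max_ending_here = -9, max_so_far = 9
Position 4 (value 9): max_ending_here = 9, max_so_far = 9
Position 5 (value -9): max_ending_here = 0, max_so_far = 9

Maximum subarray: [2, 7]
Maximum sum: 9

The maximum subarray is [2, 7] with sum 9. This subarray runs from index 0 to index 1.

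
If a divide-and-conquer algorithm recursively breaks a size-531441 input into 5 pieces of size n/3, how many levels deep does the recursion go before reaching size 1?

For divide and conquer with division factor 3:

Problem sizes at each level:
Level 0: 531441
Level 1: 177147
Level 2: 59049
Level 3: 19683
Level 4: 6561
Level 5: 2187
Level 6: 729
Level 7: 243
Level 8: 81
Level 9: 27
Level 10: 9
Level 11: 3
Level 12: 1

The root is level 0 and the size-1 base case is level 12 (the tree spans levels 0 through 12, i.e. 13 levels counting the root), so the depth is the number of divisions: log_3(531441) = 12

The recursion tree depth is log_3(531441) = 12. At each level, the problem size is divided by 3, so it takes 12 divisions to reduce to a base case of size 1. The algorithm makes 5 recursive calls at each level.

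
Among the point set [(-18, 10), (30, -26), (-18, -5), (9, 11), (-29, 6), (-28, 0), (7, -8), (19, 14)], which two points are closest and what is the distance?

Computing all pairwise distances among 8 points:

d((-18, 10), (30, -26)) = 60.0
d((-18, 10), (-18, -5)) = 15.0
d((-18, 10), (9, 11)) = 27.0185
d((-18, 10), (-29, 6)) = 11.7047
d((-18, 10), (-28, 0)) = 14.1421
d((-18, 10), (7, -8)) = 30.8058
d((-18, 10), (19, 14)) = 37.2156
d((30, -26), (-18, -5)) = 52.3927
d((30, -26), (9, 11)) = 42.5441
d((30, -26), (-29, 6)) = 67.1193
d((30, -26), (-28, 0)) = 63.561
d((30, -26), (7, -8)) = 29.2062
d((30, -26), (19, 14)) = 41.4849
d((-18, -5), (9, 11)) = 31.3847
d((-18, -5), (-29, 6)) = 15.5563
d((-18, -5), (-28, 0)) = 11.1803
d((-18, -5), (7, -8)) = 25.1794
d((-18, -5), (19, 14)) = 41.5933
d((9, 11), (-29, 6)) = 38.3275
d((9, 11), (-28, 0)) = 38.6005
d((9, 11), (7, -8)) = 19.105
d((9, 11), (19, 14)) = 10.4403
d((-29, 6), (-28, 0)) = 6.0828 <-- minimum
d((-29, 6), (7, -8)) = 38.6264
d((-29, 6), (19, 14)) = 48.6621
d((-28, 0), (7, -8)) = 35.9026
d((-28, 0), (19, 14)) = 49.0408
d((7, -8), (19, 14)) = 25.0599

Closest pair: (-29, 6) and (-28, 0) with distance 6.0828

The closest pair is (-29, 6) and (-28, 0) with Euclidean distance 6.0828. For 8 points, brute-force pairwise comparison is shown above. For large n, the divide-and-conquer algorithm (sort by x, recurse on halves, check the dividing strip) achieves O(n log n).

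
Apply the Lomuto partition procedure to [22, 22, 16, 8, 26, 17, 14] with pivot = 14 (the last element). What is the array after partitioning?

Lomuto partition with pivot = 14:

Initial array: [22, 22, 16, 8, 26, 17, 14]

arr[0]=22 > 14: no swap
arr[1]=22 > 14: no swap
arr[2]=16 > 14: no swap
arr[3]=8 <= 14: swap with position 0, array becomes [8, 22, 16, 22, 26, 17, 14]
arr[4]=26 > 14: no swap
arr[5]=17 > 14: no swap

Place pivot at position 1: [8, 14, 16, 22, 26, 17, 22]
Pivot position: 1

After partitioning with pivot 14, the array becomes [8, 14, 16, 22, 26, 17, 22]. The pivot is placed at index 1. All elements to the left of the pivot are <= 14, and all elements to the right are > 14.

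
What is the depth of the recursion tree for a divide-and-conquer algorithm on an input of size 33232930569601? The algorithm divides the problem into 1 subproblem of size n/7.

For divide and conquer with division factor 7:

Problem sizes at each level:
Level 0: 33232930569601
Level 1: 4747561509943
Level 2: 678223072849
Level 3: 96889010407
Level 4: 13841287201
Level 5: 1977326743
Level 6: 282475249
Level 7: 40353607
Level 8: 5764801
Level 9: 823543
Level 10: 117649
Level 11: 16807
Level 12: 2401
Level 13: 343
Level 14: 49
Level 15: 7
Level 16: 1

The root is level 0 and the size-1 base case is level 16 (the tree spans levels 0 through 16, i.e. 17 levels counting the root), so the depth is the number of divisions: log_7(33232930569601) = 16

The recursion tree depth is log_7(33232930569601) = 16. At each level, the problem size is divided by 7, so it takes 16 divisions to reduce to a base case of size 1. The algorithm makes 1 recursive call at each level.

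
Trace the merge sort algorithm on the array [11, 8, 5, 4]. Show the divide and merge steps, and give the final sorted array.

Merge sort trace:

Split: [11, 8, 5, 4] -> [11, 8] and [5, 4]
  Split: [11, 8] -> [11] and [8]
  Merge: [11] + [8] -> [8, 11]
  Split: [5, 4] -> [5] and [4]
  Merge: [5] + [4] -> [4, 5]
Merge: [8, 11] + [4, 5] -> [4, 5, 8, 11]

Final sorted array: [4, 5, 8, 11]

The merge sort proceeds by recursively splitting the array and merging sorted halves.
After all merges, the sorted array is [4, 5, 8, 11].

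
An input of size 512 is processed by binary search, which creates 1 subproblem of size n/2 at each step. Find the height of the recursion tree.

For divide and conquer with division factor 2:

Problem sizes at each level:
Level 0: 512
Level 1: 256
Level 2: 128
Level 3: 64
Level 4: 32
Level 5: 16
Level 6: 8
Level 7: 4
Level 8: 2
Level 9: 1

The root is level 0 and the size-1 base case is level 9 (the tree spans levels 0 through 9, i.e. 10 levels counting the root), so the depth is the number of divisions: log_2(512) = 9

The recursion tree depth is log_2(512) = 9. At each level, the problem size is divided by 2, so it takes 9 divisions to reduce to a base case of size 1. The algorithm makes 1 recursive call at each level.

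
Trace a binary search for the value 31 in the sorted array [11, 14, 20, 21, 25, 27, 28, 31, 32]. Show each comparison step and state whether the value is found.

Binary search for 31 in [11, 14, 20, 21, 25, 27, 28, 31, 32]:

lo=0, hi=8, mid=4, arr[mid]=25 -> 25 < 31, search right half
lo=5, hi=8, mid=6, arr[mid]=28 -> 28 < 31, search right half
lo=7, hi=8, mid=7, arr[mid]=31 -> Found target at index 7!

Binary search finds 31 at index 7 after 3 comparisons. The search repeatedly halves the search space by comparing with the middle element.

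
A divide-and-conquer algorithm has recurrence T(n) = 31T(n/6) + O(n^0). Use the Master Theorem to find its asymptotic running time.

Master Theorem for T(n) = 31T(n/6) + O(n^0):

a = 31, b = 6, c = 0
log_b(a) = log_6(31) = 1.9165

Case 1: c = 0 < log_6(31) = 1.9165
T(n) = O(n^(log_6 31))

For T(n) = 31T(n/6) + O(n^0): log_6(31) = 1.9165. This is Case 1 of the Master Theorem (c < log_b(a), work dominated by leaves), giving O(n^(log_6 31)).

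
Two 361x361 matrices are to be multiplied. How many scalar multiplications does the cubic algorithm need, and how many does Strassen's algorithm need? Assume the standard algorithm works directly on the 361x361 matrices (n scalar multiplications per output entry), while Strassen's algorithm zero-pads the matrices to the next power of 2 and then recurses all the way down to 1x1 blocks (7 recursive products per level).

Matrix multiplication for 361x361 matrices:

Strassen's algorithm requires power-of-2 dimensions. Pad 361x361 to 512x512 (next power of 2).

Standard algorithm: 361^3 = 47045881 multiplications
Strassen's algorithm: 7^(log2(512)) = 7^9 = 40353607 multiplications
Savings: 47045881 - 40353607 = 6692274 multiplications

Standard: 47045881 multiplications (361^3). Strassen: 40353607 multiplications (7^9, after padding to 512x512). Strassen reduces 8 recursive multiplications to 7 at each level.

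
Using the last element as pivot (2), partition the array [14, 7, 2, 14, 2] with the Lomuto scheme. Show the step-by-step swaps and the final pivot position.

Lomuto partition with pivot = 2:

Initial array: [14, 7, 2, 14, 2]

arr[0]=14 > 2: no swap
arr[1]=7 > 2: no swap
arr[2]=2 <= 2: swap with position 0, array becomes [2, 7, 14, 14, 2]
arr[3]=14 > 2: no swap

Place pivot at position 1: [2, 2, 14, 14, 7]
Pivot position: 1

After partitioning with pivot 2, the array becomes [2, 2, 14, 14, 7]. The pivot is placed at index 1. All elements to the left of the pivot are <= 2, and all elements to the right are > 2.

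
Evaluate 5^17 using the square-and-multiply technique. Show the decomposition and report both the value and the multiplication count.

Computing 5^17 by squaring (build up from 5^1; each line after the first costs one multiplication):

5^1 = 5
5^2 = (5^1)^2 = 5^2 = 25
5^4 = (5^2)^2 = 25^2 = 625
5^8 = (5^4)^2 = 625^2 = 390625
5^16 = (5^8)^2 = 390625^2 = 152587890625
5^17 = 5 * 5^16 = 5 * 152587890625 = 762939453125

Result: 762939453125
Multiplications needed: 5 (5 lines after 5^1)

5^17 = 762939453125. Using exponentiation by squaring, this requires 5 multiplications. The key idea: if the exponent is even, square the half-power; if odd, multiply by the base once.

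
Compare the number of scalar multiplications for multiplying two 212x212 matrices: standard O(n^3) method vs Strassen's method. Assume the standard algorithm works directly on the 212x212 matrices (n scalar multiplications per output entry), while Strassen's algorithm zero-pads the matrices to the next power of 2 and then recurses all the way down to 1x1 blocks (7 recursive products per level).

Matrix multiplication for 212x212 matrices:

Strassen's algorithm requires power-of-2 dimensions. Pad 212x212 to 256x256 (next power of 2).

Standard algorithm: 212^3 = 9528128 multiplications
Strassen's algorithm: 7^(log2(256)) = 7^8 = 5764801 multiplications
Savings: 9528128 - 5764801 = 3763327 multiplications

Standard: 9528128 multiplications (212^3). Strassen: 5764801 multiplications (7^8, after padding to 256x256). Strassen reduces 8 recursive multiplications to 7 at each level.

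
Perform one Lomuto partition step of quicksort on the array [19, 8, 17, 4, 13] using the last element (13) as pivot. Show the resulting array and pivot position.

Lomuto partition with pivot = 13:

Initial array: [19, 8, 17, 4, 13]

arr[0]=19 > 13: no swap
arr[1]=8 <= 13: swap with position 0, array becomes [8, 19, 17, 4, 13]
arr[2]=17 > 13: no swap
arr[3]=4 <= 13: swap with position 1, array becomes [8, 4, 17, 19, 13]

Place pivot at position 2: [8, 4, 13, 19, 17]
Pivot position: 2

After partitioning with pivot 13, the array becomes [8, 4, 13, 19, 17]. The pivot is placed at index 2. All elements to the left of the pivot are <= 13, and all elements to the right are > 13.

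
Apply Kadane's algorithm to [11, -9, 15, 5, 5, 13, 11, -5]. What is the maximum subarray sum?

Using Kadane's algorithm on [11, -9, 15, 5, 5, 13, 11, -5]:

Scanning through the array:
Position 1 (value -9): max_ending_here = 2, max_so_far = 11
Position 2 (value 15): max_ending_here = 17, max_so_far = 17
Position 3 (value 5): max_ending_here = 22, max_so_far = 22
Position 4 (value 5): max_ending_here = 27, max_so_far = 27
Position 5 (value 13): max_ending_here = 40, max_so_far = 40
Position 6 (value 11): max_ending_here = 51, max_so_far = 51
Position 7 (value -5): max_ending_here = 46, max_so_far = 51

Maximum subarray: [11, -9, 15, 5, 5, 13, 11]
Maximum sum: 51

The maximum subarray is [11, -9, 15, 5, 5, 13, 11] with sum 51. This subarray runs from index 0 to index 6.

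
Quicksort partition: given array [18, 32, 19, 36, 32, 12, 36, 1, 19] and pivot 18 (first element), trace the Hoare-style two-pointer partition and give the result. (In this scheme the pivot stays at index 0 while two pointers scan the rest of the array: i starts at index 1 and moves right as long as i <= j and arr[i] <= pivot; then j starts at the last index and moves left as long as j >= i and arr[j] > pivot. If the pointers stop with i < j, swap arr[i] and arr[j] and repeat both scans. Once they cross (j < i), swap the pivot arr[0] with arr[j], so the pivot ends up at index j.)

Hoare-style two-pointer partition with pivot = 18:

Initial array: [18, 32, 19, 36, 32, 12, 36, 1, 19]

Pointers start at i = 1, j = 8.
i stops at index 1 (arr[1]=32 > 18), j stops at index 7 (arr[7]=1 <= 18): swap arr[1] and arr[7], array becomes [18, 1, 19, 36, 32, 12, 36, 32, 19]
i stops at index 2 (arr[2]=19 > 18), j stops at index 5 (arr[5]=12 <= 18): swap arr[2] and arr[5], array becomes [18, 1, 12, 36, 32, 19, 36, 32, 19]
i ends at 3, j ends at 2: the pointers have crossed (j < i), so scanning stops.

Swap pivot arr[0] with arr[2] to place pivot at position 2: [12, 1, 18, 36, 32, 19, 36, 32, 19]
Pivot position: 2

After partitioning with pivot 18, the array becomes [12, 1, 18, 36, 32, 19, 36, 32, 19]. The pivot is placed at index 2. All elements to the left of the pivot are <= 18, and all elements to the right are > 18.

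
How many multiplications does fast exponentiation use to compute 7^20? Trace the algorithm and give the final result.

Computing 7^20 by squaring (build up from 7^1; each line after the first costs one multiplication):

7^1 = 7
7^2 = (7^1)^2 = 7^2 = 49
7^4 = (7^2)^2 = 49^2 = 2401
7^5 = 7 * 7^4 = 7 * 2401 = 16807
7^10 = (7^5)^2 = 16807^2 = 282475249
7^20 = (7^10)^2 = 282475249^2 = 79792266297612001

Result: 79792266297612001
Multiplications needed: 5 (5 lines after 7^1)

7^20 = 79792266297612001. Using exponentiation by squaring, this requires 5 multiplications. The key idea: if the exponent is even, square the half-power; if odd, multiply by the base once.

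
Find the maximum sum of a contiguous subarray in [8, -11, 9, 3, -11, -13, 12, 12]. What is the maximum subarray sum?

Using Kadane's algorithm on [8, -11, 9, 3, -11, -13, 12, 12]:

Scanning through the array:
Position 1 (value -11): max_ending_here = -3, max_so_far = 8
Position 2 (value 9): max_ending_here = 9, max_so_far = 9
Position 3 (value 3): max_ending_here = 12, max_so_far = 12
Position 4 (value -11): max_ending_here = 1, max_so_far = 12
Position 5 (value -13): max_ending_here = -12, max_so_far = 12
Position 6 (value 12): max_ending_here = 12, max_so_far = 12
Position 7 (value 12): max_ending_here = 24, max_so_far = 24

Maximum subarray: [12, 12]
Maximum sum: 24

The maximum subarray is [12, 12] with sum 24. This subarray runs from index 6 to index 7.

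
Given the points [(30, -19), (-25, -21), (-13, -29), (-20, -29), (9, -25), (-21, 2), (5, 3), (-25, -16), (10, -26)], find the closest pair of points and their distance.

Computing all pairwise distances among 9 points:

d((30, -19), (-25, -21)) = 55.0364
d((30, -19), (-13, -29)) = 44.1475
d((30, -19), (-20, -29)) = 50.9902
d((30, -19), (9, -25)) = 21.8403
d((30, -19), (-21, 2)) = 55.1543
d((30, -19), (5, 3)) = 33.3017
d((30, -19), (-25, -16)) = 55.0818
d((30, -19), (10, -26)) = 21.1896
d((-25, -21), (-13, -29)) = 14.4222
d((-25, -21), (-20, -29)) = 9.434
d((-25, -21), (9, -25)) = 34.2345
d((-25, -21), (-21, 2)) = 23.3452
d((-25, -21), (5, 3)) = 38.4187
d((-25, -21), (-25, -16)) = 5.0
d((-25, -21), (10, -26)) = 35.3553
d((-13, -29), (-20, -29)) = 7.0
d((-13, -29), (9, -25)) = 22.3607
d((-13, -29), (-21, 2)) = 32.0156
d((-13, -29), (5, 3)) = 36.7151
d((-13, -29), (-25, -16)) = 17.6918
d((-13, -29), (10, -26)) = 23.1948
d((-20, -29), (9, -25)) = 29.2746
d((-20, -29), (-21, 2)) = 31.0161
d((-20, -29), (5, 3)) = 40.6079
d((-20, -29), (-25, -16)) = 13.9284
d((-20, -29), (10, -26)) = 30.1496
d((9, -25), (-21, 2)) = 40.3609
d((9, -25), (5, 3)) = 28.2843
d((9, -25), (-25, -16)) = 35.171
d((9, -25), (10, -26)) = 1.4142 <-- minimum
d((-21, 2), (5, 3)) = 26.0192
d((-21, 2), (-25, -16)) = 18.4391
d((-21, 2), (10, -26)) = 41.7732
d((5, 3), (-25, -16)) = 35.5106
d((5, 3), (10, -26)) = 29.4279
d((-25, -16), (10, -26)) = 36.4005

Closest pair: (9, -25) and (10, -26) with distance 1.4142

The closest pair is (9, -25) and (10, -26) with Euclidean distance 1.4142. For 9 points, brute-force pairwise comparison is shown above. For large n, the divide-and-conquer algorithm (sort by x, recurse on halves, check the dividing strip) achieves O(n log n).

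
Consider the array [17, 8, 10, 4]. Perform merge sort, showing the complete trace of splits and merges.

Merge sort trace:

Split: [17, 8, 10, 4] -> [17, 8] and [10, 4]
  Split: [17, 8] -> [17] and [8]
  Merge: [17] + [8] -> [8, 17]
  Split: [10, 4] -> [10] and [4]
  Merge: [10] + [4] -> [4, 10]
Merge: [8, 17] + [4, 10] -> [4, 8, 10, 17]

Final sorted array: [4, 8, 10, 17]

The merge sort proceeds by recursively splitting the array and merging sorted halves.
After all merges, the sorted array is [4, 8, 10, 17].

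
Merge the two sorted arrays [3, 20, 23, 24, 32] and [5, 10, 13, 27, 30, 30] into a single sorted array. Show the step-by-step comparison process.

Merging process:

Compare 3 vs 5: take 3 from left. Merged: [3]
Compare 20 vs 5: take 5 from right. Merged: [3, 5]
Compare 20 vs 10: take 10 from right. Merged: [3, 5, 10]
Compare 20 vs 13: take 13 from right. Merged: [3, 5, 10, 13]
Compare 20 vs 27: take 20 from left. Merged: [3, 5, 10, 13, 20]
Compare 23 vs 27: take 23 from left. Merged: [3, 5, 10, 13, 20, 23]
Compare 24 vs 27: take 24 from left. Merged: [3, 5, 10, 13, 20, 23, 24]
Compare 32 vs 27: take 27 from right. Merged: [3, 5, 10, 13, 20, 23, 24, 27]
Compare 32 vs 30: take 30 from right. Merged: [3, 5, 10, 13, 20, 23, 24, 27, 30]
Compare 32 vs 30: take 30 from right. Merged: [3, 5, 10, 13, 20, 23, 24, 27, 30, 30]
Append remaining from left: [32]. Merged: [3, 5, 10, 13, 20, 23, 24, 27, 30, 30, 32]

Final merged array: [3, 5, 10, 13, 20, 23, 24, 27, 30, 30, 32]
Total comparisons: 10

The merged array is [3, 5, 10, 13, 20, 23, 24, 27, 30, 30, 32], requiring 10 comparisons. The merge step runs in O(n) time where n is the total number of elements.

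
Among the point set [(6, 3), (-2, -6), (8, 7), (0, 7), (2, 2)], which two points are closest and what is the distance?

Computing all pairwise distances among 5 points:

d((6, 3), (-2, -6)) = 12.0416
d((6, 3), (8, 7)) = 4.4721
d((6, 3), (0, 7)) = 7.2111
d((6, 3), (2, 2)) = 4.1231 <-- minimum
d((-2, -6), (8, 7)) = 16.4012
d((-2, -6), (0, 7)) = 13.1529
d((-2, -6), (2, 2)) = 8.9443
d((8, 7), (0, 7)) = 8.0
d((8, 7), (2, 2)) = 7.8102
d((0, 7), (2, 2)) = 5.3852

Closest pair: (6, 3) and (2, 2) with distance 4.1231

The closest pair is (6, 3) and (2, 2) with Euclidean distance 4.1231. For 5 points, brute-force pairwise comparison is shown above. For large n, the divide-and-conquer algorithm (sort by x, recurse on halves, check the dividing strip) achieves O(n log n).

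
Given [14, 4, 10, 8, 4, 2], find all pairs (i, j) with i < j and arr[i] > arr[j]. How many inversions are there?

Finding inversions in [14, 4, 10, 8, 4, 2]:

(0, 1): arr[0]=14 > arr[1]=4
(0, 2): arr[0]=14 > arr[2]=10
(0, 3): arr[0]=14 > arr[3]=8
(0, 4): arr[0]=14 > arr[4]=4
(0, 5): arr[0]=14 > arr[5]=2
(1, 5): arr[1]=4 > arr[5]=2
(2, 3): arr[2]=10 > arr[3]=8
(2, 4): arr[2]=10 > arr[4]=4
(2, 5): arr[2]=10 > arr[5]=2
(3, 4): arr[3]=8 > arr[4]=4
(3, 5): arr[3]=8 > arr[5]=2
(4, 5): arr[4]=4 > arr[5]=2

Total inversions: 12

The array has 12 inversion(s): (0,1), (0,2), (0,3), (0,4), (0,5), (1,5), (2,3), (2,4), (2,5), (3,4), (3,5), (4,5). Each pair (i,j) satisfies i < j and arr[i] > arr[j].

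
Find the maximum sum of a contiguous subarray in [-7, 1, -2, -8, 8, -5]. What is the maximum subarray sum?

Using Kadane's algorithm on [-7, 1, -2, -8, 8, -5]:

Scanning through the array:
Position 1 (value 1): max_ending_here = 1, max_so_far = 1
Position 2 (value -2): max_ending_here = -1, max_so_far = 1
Position 3 (value -8): max_ending_here = -8, max_so_far = 1
Position 4 (value 8): max_ending_here = 8, max_so_far = 8
Position 5 (value -5): max_ending_here = 3, max_so_far = 8

Maximum subarray: [8]
Maximum sum: 8

The maximum subarray is [8] with sum 8. This subarray runs from index 4 to index 4.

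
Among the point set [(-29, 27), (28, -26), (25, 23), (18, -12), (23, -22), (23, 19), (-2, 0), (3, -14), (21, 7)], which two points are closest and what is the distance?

Computing all pairwise distances among 9 points:

d((-29, 27), (28, -26)) = 77.8332
d((-29, 27), (25, 23)) = 54.1479
d((-29, 27), (18, -12)) = 61.0737
d((-29, 27), (23, -22)) = 71.4493
d((-29, 27), (23, 19)) = 52.6118
d((-29, 27), (-2, 0)) = 38.1838
d((-29, 27), (3, -14)) = 52.0096
d((-29, 27), (21, 7)) = 53.8516
d((28, -26), (25, 23)) = 49.0918
d((28, -26), (18, -12)) = 17.2047
d((28, -26), (23, -22)) = 6.4031
d((28, -26), (23, 19)) = 45.2769
d((28, -26), (-2, 0)) = 39.6989
d((28, -26), (3, -14)) = 27.7308
d((28, -26), (21, 7)) = 33.7343
d((25, 23), (18, -12)) = 35.6931
d((25, 23), (23, -22)) = 45.0444
d((25, 23), (23, 19)) = 4.4721 <-- minimum
d((25, 23), (-2, 0)) = 35.4683
d((25, 23), (3, -14)) = 43.0465
d((25, 23), (21, 7)) = 16.4924
d((18, -12), (23, -22)) = 11.1803
d((18, -12), (23, 19)) = 31.4006
d((18, -12), (-2, 0)) = 23.3238
d((18, -12), (3, -14)) = 15.1327
d((18, -12), (21, 7)) = 19.2354
d((23, -22), (23, 19)) = 41.0
d((23, -22), (-2, 0)) = 33.3017
d((23, -22), (3, -14)) = 21.5407
d((23, -22), (21, 7)) = 29.0689
d((23, 19), (-2, 0)) = 31.4006
d((23, 19), (3, -14)) = 38.5876
d((23, 19), (21, 7)) = 12.1655
d((-2, 0), (3, -14)) = 14.8661
d((-2, 0), (21, 7)) = 24.0416
d((3, -14), (21, 7)) = 27.6586

Closest pair: (25, 23) and (23, 19) with distance 4.4721

The closest pair is (25, 23) and (23, 19) with Euclidean distance 4.4721. For 9 points, brute-force pairwise comparison is shown above. For large n, the divide-and-conquer algorithm (sort by x, recurse on halves, check the dividing strip) achieves O(n log n).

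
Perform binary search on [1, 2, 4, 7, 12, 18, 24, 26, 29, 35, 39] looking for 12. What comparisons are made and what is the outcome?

Binary search for 12 in [1, 2, 4, 7, 12, 18, 24, 26, 29, 35, 39]:

lo=0, hi=10, mid=5, arr[mid]=18 -> 18 > 12, search left half
lo=0, hi=4, mid=2, arr[mid]=4 -> 4 < 12, search right half
lo=3, hi=4, mid=3, arr[mid]=7 -> 7 < 12, search right half
lo=4, hi=4, mid=4, arr[mid]=12 -> Found target at index 4!

Binary search finds 12 at index 4 after 4 comparisons. The search repeatedly halves the search space by comparing with the middle element.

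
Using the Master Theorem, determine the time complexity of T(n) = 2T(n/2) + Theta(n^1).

Master Theorem for T(n) = 2T(n/2) + O(n^1):

a = 2, b = 2, c = 1
log_b(a) = log_2(2) = 1.0000

Case 2: c = 1 = log_2(2) = 1.0000
T(n) = O(n^1 log n) = O(n log n)

For T(n) = 2T(n/2) + O(n^1): log_2(2) = 1.0000. This is Case 2 of the Master Theorem (c = log_b(a), equal work at all levels), giving O(n log n).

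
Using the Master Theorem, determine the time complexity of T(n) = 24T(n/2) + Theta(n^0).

Master Theorem for T(n) = 24T(n/2) + O(n^0):

a = 24, b = 2, c = 0
log_b(a) = log_2(24) = 4.5850

Case 1: c = 0 < log_2(24) = 4.5850
T(n) = O(n^(log_2 24))

For T(n) = 24T(n/2) + O(n^0): log_2(24) = 4.5850. This is Case 1 of the Master Theorem (c < log_b(a), work dominated by leaves), giving O(n^(log_2 24)).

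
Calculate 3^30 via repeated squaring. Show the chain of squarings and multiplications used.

Computing 3^30 by squaring (build up from 3^1; each line after the first costs one multiplication):

3^1 = 3
3^2 = (3^1)^2 = 3^2 = 9
3^3 = 3 * 3^2 = 3 * 9 = 27
3^6 = (3^3)^2 = 27^2 = 729
3^7 = 3 * 3^6 = 3 * 729 = 2187
3^14 = (3^7)^2 = 2187^2 = 4782969
3^15 = 3 * 3^14 = 3 * 4782969 = 14348907
3^30 = (3^15)^2 = 14348907^2 = 205891132094649

Result: 205891132094649
Multiplications needed: 7 (7 lines after 3^1)

3^30 = 205891132094649. Using exponentiation by squaring, this requires 7 multiplications. The key idea: if the exponent is even, square the half-power; if odd, multiply by the base once.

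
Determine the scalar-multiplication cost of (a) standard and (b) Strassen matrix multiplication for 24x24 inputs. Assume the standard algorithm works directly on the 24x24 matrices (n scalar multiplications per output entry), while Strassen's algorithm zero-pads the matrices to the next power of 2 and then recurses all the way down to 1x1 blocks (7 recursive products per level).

Matrix multiplication for 24x24 matrices:

Strassen's algorithm requires power-of-2 dimensions. Pad 24x24 to 32x32 (next power of 2).

Standard algorithm: 24^3 = 13824 multiplications
Strassen's algorithm: 7^(log2(32)) = 7^5 = 16807 multiplications
Difference: 13824 - 16807 = -2983 (Strassen uses MORE here due to padding overhead — for small or just-over-power-of-2 n, padding can outweigh the per-level savings)

Standard: 13824 multiplications (24^3). Strassen: 16807 multiplications (7^5, after padding to 32x32). Strassen reduces 8 recursive multiplications to 7 at each level.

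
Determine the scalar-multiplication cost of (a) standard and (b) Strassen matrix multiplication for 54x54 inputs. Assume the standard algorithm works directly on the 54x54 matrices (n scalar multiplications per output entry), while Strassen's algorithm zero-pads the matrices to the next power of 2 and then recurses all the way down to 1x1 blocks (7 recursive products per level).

Matrix multiplication for 54x54 matrices:

Strassen's algorithm requires power-of-2 dimensions. Pad 54x54 to 64x64 (next power of 2).

Standard algorithm: 54^3 = 157464 multiplications
Strassen's algorithm: 7^(log2(64)) = 7^6 = 117649 multiplications
Savings: 157464 - 117649 = 39815 multiplications

Standard: 157464 multiplications (54^3). Strassen: 117649 multiplications (7^6, after padding to 64x64). Strassen reduces 8 recursive multiplications to 7 at each level.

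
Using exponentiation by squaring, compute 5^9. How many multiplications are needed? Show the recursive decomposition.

Computing 5^9 by squaring (build up from 5^1; each line after the first costs one multiplication):

5^1 = 5
5^2 = (5^1)^2 = 5^2 = 25
5^4 = (5^2)^2 = 25^2 = 625
5^8 = (5^4)^2 = 625^2 = 390625
5^9 = 5 * 5^8 = 5 * 390625 = 1953125

Result: 1953125
Multiplications needed: 4 (4 lines after 5^1)

5^9 = 1953125. Using exponentiation by squaring, this requires 4 multiplications. The key idea: if the exponent is even, square the half-power; if odd, multiply by the base once.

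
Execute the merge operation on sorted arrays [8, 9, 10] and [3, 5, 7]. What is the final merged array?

Merging process:

Compare 8 vs 3: take 3 from right. Merged: [3]
Compare 8 vs 5: take 5 from right. Merged: [3, 5]
Compare 8 vs 7: take 7 from right. Merged: [3, 5, 7]
Append remaining from left: [8, 9, 10]. Merged: [3, 5, 7, 8, 9, 10]

Final merged array: [3, 5, 7, 8, 9, 10]
Total comparisons: 3

The merged array is [3, 5, 7, 8, 9, 10], requiring 3 comparisons. The merge step runs in O(n) time where n is the total number of elements.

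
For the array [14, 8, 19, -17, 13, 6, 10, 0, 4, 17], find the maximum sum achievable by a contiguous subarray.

Using Kadane's algorithm on [14, 8, 19, -17, 13, 6, 10, 0, 4, 17]:

Scanning through the array:
Position 1 (value 8): max_ending_here = 22, max_so_far = 22
Position 2 (value 19): max_ending_here = 41, max_so_far = 41
Position 3 (value -17): max_ending_here = 24, max_so_far = 41
Position 4 (value 13): max_ending_here = 37, max_so_far = 41
Position 5 (value 6): max_ending_here = 43, max_so_far = 43
Position 6 (value 10): max_ending_here = 53, max_so_far = 53
Position 7 (value 0): max_ending_here = 53, max_so_far = 53
Position 8 (value 4): max_ending_here = 57, max_so_far = 57
Position 9 (value 17): max_ending_here = 74, max_so_far = 74

Maximum subarray: [14, 8, 19, -17, 13, 6, 10, 0, 4, 17]
Maximum sum: 74

The maximum subarray is [14, 8, 19, -17, 13, 6, 10, 0, 4, 17] with sum 74. This subarray runs from index 0 to index 9.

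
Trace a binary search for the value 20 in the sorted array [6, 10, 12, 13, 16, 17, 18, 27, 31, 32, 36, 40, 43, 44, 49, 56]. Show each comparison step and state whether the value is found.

Binary search for 20 in [6, 10, 12, 13, 16, 17, 18, 27, 31, 32, 36, 40, 43, 44, 49, 56]:

lo=0, hi=15, mid=7, arr[mid]=27 -> 27 > 20, search left half
lo=0, hi=6, mid=3, arr[mid]=13 -> 13 < 20, search right half
lo=4, hi=6, mid=5, arr[mid]=17 -> 17 < 20, search right half
lo=6, hi=6, mid=6, arr[mid]=18 -> 18 < 20, search right half
lo=7 > hi=6, target 20 not found

Binary search determines that 20 is not in the array after 4 comparisons. The search space was exhausted without finding the target.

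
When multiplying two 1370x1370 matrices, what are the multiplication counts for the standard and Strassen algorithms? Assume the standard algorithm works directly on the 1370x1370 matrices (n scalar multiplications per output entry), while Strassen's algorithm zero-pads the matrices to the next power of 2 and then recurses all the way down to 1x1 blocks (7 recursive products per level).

Matrix multiplication for 1370x1370 matrices:

Strassen's algorithm requires power-of-2 dimensions. Pad 1370x1370 to 2048x2048 (next power of 2).

Standard algorithm: 1370^3 = 2571353000 multiplications
Strassen's algorithm: 7^(log2(2048)) = 7^11 = 1977326743 multiplications
Savings: 2571353000 - 1977326743 = 594026257 multiplications

Standard: 2571353000 multiplications (1370^3). Strassen: 1977326743 multiplications (7^11, after padding to 2048x2048). Strassen reduces 8 recursive multiplications to 7 at each level.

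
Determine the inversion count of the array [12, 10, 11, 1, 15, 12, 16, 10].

Finding inversions in [12, 10, 11, 1, 15, 12, 16, 10]:

(0, 1): arr[0]=12 > arr[1]=10
(0, 2): arr[0]=12 > arr[2]=11
(0, 3): arr[0]=12 > arr[3]=1
(0, 7): arr[0]=12 > arr[7]=10
(1, 3): arr[1]=10 > arr[3]=1
(2, 3): arr[2]=11 > arr[3]=1
(2, 7): arr[2]=11 > arr[7]=10
(4, 5): arr[4]=15 > arr[5]=12
(4, 7): arr[4]=15 > arr[7]=10
(5, 7): arr[5]=12 > arr[7]=10
(6, 7): arr[6]=16 > arr[7]=10

Total inversions: 11

The array has 11 inversion(s): (0,1), (0,2), (0,3), (0,7), (1,3), (2,3), (2,7), (4,5), (4,7), (5,7), (6,7). Each pair (i,j) satisfies i < j and arr[i] > arr[j].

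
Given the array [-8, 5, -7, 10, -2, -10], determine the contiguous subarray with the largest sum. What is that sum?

Using Kadane's algorithm on [-8, 5, -7, 10, -2, -10]:

Scanning through the array:
Position 1 (value 5): max_ending_here = 5, max_so_far = 5
Position 2 (value -7): max_ending_here = -2, max_so_far = 5
Position 3 (value 10): max_ending_here = 10, max_so_far = 10
Position 4 (value -2): max_ending_here = 8, max_so_far = 10
Position 5 (value -10): max_ending_here = -2, max_so_far = 10

Maximum subarray: [10]
Maximum sum: 10

The maximum subarray is [10] with sum 10. This subarray runs from index 3 to index 3.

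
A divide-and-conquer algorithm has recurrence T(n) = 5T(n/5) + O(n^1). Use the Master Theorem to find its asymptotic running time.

Master Theorem for T(n) = 5T(n/5) + O(n^1):

a = 5, b = 5, c = 1
log_b(a) = log_5(5) = 1.0000

Case 2: c = 1 = log_5(5) = 1.0000
T(n) = O(n^1 log n) = O(n log n)

For T(n) = 5T(n/5) + O(n^1): log_5(5) = 1.0000. This is Case 2 of the Master Theorem (c = log_b(a), equal work at all levels), giving O(n log n).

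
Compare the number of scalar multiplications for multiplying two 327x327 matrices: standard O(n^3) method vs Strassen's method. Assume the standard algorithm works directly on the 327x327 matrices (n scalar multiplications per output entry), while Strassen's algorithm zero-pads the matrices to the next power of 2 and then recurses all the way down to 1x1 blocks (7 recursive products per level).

Matrix multiplication for 327x327 matrices:

Strassen's algorithm requires power-of-2 dimensions. Pad 327x327 to 512x512 (next power of 2).

Standard algorithm: 327^3 = 34965783 multiplications
Strassen's algorithm: 7^(log2(512)) = 7^9 = 40353607 multiplications
Difference: 34965783 - 40353607 = -5387824 (Strassen uses MORE here due to padding overhead — for small or just-over-power-of-2 n, padding can outweigh the per-level savings)

Standard: 34965783 multiplications (327^3). Strassen: 40353607 multiplications (7^9, after padding to 512x512). Strassen reduces 8 recursive multiplications to 7 at each level.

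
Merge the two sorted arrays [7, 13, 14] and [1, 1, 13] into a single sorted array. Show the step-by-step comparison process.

Merging process:

Compare 7 vs 1: take 1 from right. Merged: [1]
Compare 7 vs 1: take 1 from right. Merged: [1, 1]
Compare 7 vs 13: take 7 from left. Merged: [1, 1, 7]
Compare 13 vs 13: take 13 from left. Merged: [1, 1, 7, 13]
Compare 14 vs 13: take 13 from right. Merged: [1, 1, 7, 13, 13]
Append remaining from left: [14]. Merged: [1, 1, 7, 13, 13, 14]

Final merged array: [1, 1, 7, 13, 13, 14]
Total comparisons: 5

The merged array is [1, 1, 7, 13, 13, 14], requiring 5 comparisons. The merge step runs in O(n) time where n is the total number of elements.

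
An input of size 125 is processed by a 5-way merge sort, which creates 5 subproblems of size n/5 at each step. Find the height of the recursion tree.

For divide and conquer with division factor 5:

Problem sizes at each level:
Level 0: 125
Level 1: 25
Level 2: 5
Level 3: 1

The root is level 0 and the size-1 base case is level 3 (the tree spans levels 0 through 3, i.e. 4 levels counting the root), so the depth is the number of divisions: log_5(125) = 3

The recursion tree depth is log_5(125) = 3. At each level, the problem size is divided by 5, so it takes 3 divisions to reduce to a base case of size 1. The algorithm makes 5 recursive calls at each level.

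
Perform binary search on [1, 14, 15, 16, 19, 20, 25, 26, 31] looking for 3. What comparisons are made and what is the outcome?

Binary search for 3 in [1, 14, 15, 16, 19, 20, 25, 26, 31]:

lo=0, hi=8, mid=4, arr[mid]=19 -> 19 > 3, search left half
lo=0, hi=3, mid=1, arr[mid]=14 -> 14 > 3, search left half
lo=0, hi=0, mid=0, arr[mid]=1 -> 1 < 3, search right half
lo=1 > hi=0, target 3 not found

Binary search determines that 3 is not in the array after 3 comparisons. The search space was exhausted without finding the target.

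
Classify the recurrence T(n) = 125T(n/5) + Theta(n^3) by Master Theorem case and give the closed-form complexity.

Master Theorem for T(n) = 125T(n/5) + O(n^3):

a = 125, b = 5, c = 3
log_b(a) = log_5(125) = 3.0000

Case 2: c = 3 = log_5(125) = 3.0000
T(n) = O(n^3 log n) = O(n^3 log n)

For T(n) = 125T(n/5) + O(n^3): log_5(125) = 3.0000. This is Case 2 of the Master Theorem (c = log_b(a), equal work at all levels), giving O(n^3 log n).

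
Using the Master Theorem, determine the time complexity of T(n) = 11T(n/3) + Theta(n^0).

Master Theorem for T(n) = 11T(n/3) + O(n^0):

a = 11, b = 3, c = 0
log_b(a) = log_3(11) = 2.1827

Case 1: c = 0 < log_3(11) = 2.1827
T(n) = O(n^(log_3 11))

For T(n) = 11T(n/3) + O(n^0): log_3(11) = 2.1827. This is Case 1 of the Master Theorem (c < log_b(a), work dominated by leaves), giving O(n^(log_3 11)).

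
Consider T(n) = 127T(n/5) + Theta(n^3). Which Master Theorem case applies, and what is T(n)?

Master Theorem for T(n) = 127T(n/5) + O(n^3):

a = 127, b = 5, c = 3
log_b(a) = log_5(127) = 3.0099

Case 1: c = 3 < log_5(127) = 3.0099
T(n) = O(n^(log_5 127))

For T(n) = 127T(n/5) + O(n^3): log_5(127) = 3.0099. This is Case 1 of the Master Theorem (c < log_b(a), work dominated by leaves), giving O(n^(log_5 127)).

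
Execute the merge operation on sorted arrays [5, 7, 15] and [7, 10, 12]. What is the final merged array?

Merging process:

Compare 5 vs 7: take 5 from left. Merged: [5]
Compare 7 vs 7: take 7 from left. Merged: [5, 7]
Compare 15 vs 7: take 7 from right. Merged: [5, 7, 7]
Compare 15 vs 10: take 10 from right. Merged: [5, 7, 7, 10]
Compare 15 vs 12: take 12 from right. Merged: [5, 7, 7, 10, 12]
Append remaining from left: [15]. Merged: [5, 7, 7, 10, 12, 15]

Final merged array: [5, 7, 7, 10, 12, 15]
Total comparisons: 5

The merged array is [5, 7, 7, 10, 12, 15], requiring 5 comparisons. The merge step runs in O(n) time where n is the total number of elements.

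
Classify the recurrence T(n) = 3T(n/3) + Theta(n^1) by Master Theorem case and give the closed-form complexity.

Master Theorem for T(n) = 3T(n/3) + O(n^1):

a = 3, b = 3, c = 1
log_b(a) = log_3(3) = 1.0000

Case 2: c = 1 = log_3(3) = 1.0000
T(n) = O(n^1 log n) = O(n log n)

For T(n) = 3T(n/3) + O(n^1): log_3(3) = 1.0000. This is Case 2 of the Master Theorem (c = log_b(a), equal work at all levels), giving O(n log n).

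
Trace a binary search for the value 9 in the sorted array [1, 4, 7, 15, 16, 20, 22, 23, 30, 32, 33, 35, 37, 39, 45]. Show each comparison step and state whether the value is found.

Binary search for 9 in [1, 4, 7, 15, 16, 20, 22, 23, 30, 32, 33, 35, 37, 39, 45]:

lo=0, hi=14, mid=7, arr[mid]=23 -> 23 > 9, search left half
lo=0, hi=6, mid=3, arr[mid]=15 -> 15 > 9, search left half
lo=0, hi=2, mid=1, arr[mid]=4 -> 4 < 9, search right half
lo=2, hi=2, mid=2, arr[mid]=7 -> 7 < 9, search right half
lo=3 > hi=2, target 9 not found

Binary search determines that 9 is not in the array after 4 comparisons. The search space was exhausted without finding the target.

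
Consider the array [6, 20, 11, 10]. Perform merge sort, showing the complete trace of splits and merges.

Merge sort trace:

Split: [6, 20, 11, 10] -> [6, 20] and [11, 10]
  Split: [6, 20] -> [6] and [20]
  Merge: [6] + [20] -> [6, 20]
  Split: [11, 10] -> [11] and [10]
  Merge: [11] + [10] -> [10, 11]
Merge: [6, 20] + [10, 11] -> [6, 10, 11, 20]

Final sorted array: [6, 10, 11, 20]

The merge sort proceeds by recursively splitting the array and merging sorted halves.
After all merges, the sorted array is [6, 10, 11, 20].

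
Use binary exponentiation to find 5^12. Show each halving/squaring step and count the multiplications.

Computing 5^12 by squaring (build up from 5^1; each line after the first costs one multiplication):

5^1 = 5
5^2 = (5^1)^2 = 5^2 = 25
5^3 = 5 * 5^2 = 5 * 25 = 125
5^6 = (5^3)^2 = 125^2 = 15625
5^12 = (5^6)^2 = 15625^2 = 244140625

Result: 244140625
Multiplications needed: 4 (4 lines after 5^1)

5^12 = 244140625. Using exponentiation by squaring, this requires 4 multiplications. The key idea: if the exponent is even, square the half-power; if odd, multiply by the base once.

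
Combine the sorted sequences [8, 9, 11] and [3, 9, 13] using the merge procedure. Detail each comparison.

Merging process:

Compare 8 vs 3: take 3 from right. Merged: [3]
Compare 8 vs 9: take 8 from left. Merged: [3, 8]
Compare 9 vs 9: take 9 from left. Merged: [3, 8, 9]
Compare 11 vs 9: take 9 from right. Merged: [3, 8, 9, 9]
Compare 11 vs 13: take 11 from left. Merged: [3, 8, 9, 9, 11]
Append remaining from right: [13]. Merged: [3, 8, 9, 9, 11, 13]

Final merged array: [3, 8, 9, 9, 11, 13]
Total comparisons: 5

The merged array is [3, 8, 9, 9, 11, 13], requiring 5 comparisons. The merge step runs in O(n) time where n is the total number of elements.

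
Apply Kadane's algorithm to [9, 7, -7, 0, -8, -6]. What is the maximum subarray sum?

Using Kadane's algorithm on [9, 7, -7, 0, -8, -6]:

Scanning through the array:
Position 1 (value 7): max_ending_here = 16, max_so_far = 16
Position 2 (value -7): max_ending_here = 9, max_so_far = 16
Position 3 (value 0): max_ending_here = 9, max_so_far = 16
Position 4 (value -8): max_ending_here = 1, max_so_far = 16
Position 5 (value -6): max_ending_here = -5, max_so_far = 16

Maximum subarray: [9, 7]
Maximum sum: 16

The maximum subarray is [9, 7] with sum 16. This subarray runs from index 0 to index 1.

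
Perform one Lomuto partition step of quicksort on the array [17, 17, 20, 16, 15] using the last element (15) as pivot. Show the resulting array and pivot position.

Lomuto partition with pivot = 15:

Initial array: [17, 17, 20, 16, 15]

arr[0]=17 > 15: no swap
arr[1]=17 > 15: no swap
arr[2]=20 > 15: no swap
arr[3]=16 > 15: no swap

Place pivot at position 0: [15, 17, 20, 16, 17]
Pivot position: 0

After partitioning with pivot 15, the array becomes [15, 17, 20, 16, 17]. The pivot is placed at index 0. All elements to the left of the pivot are <= 15, and all elements to the right are > 15.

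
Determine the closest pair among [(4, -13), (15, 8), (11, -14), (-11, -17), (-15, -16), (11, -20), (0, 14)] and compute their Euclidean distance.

Computing all pairwise distances among 7 points:

d((4, -13), (15, 8)) = 23.7065
d((4, -13), (11, -14)) = 7.0711
d((4, -13), (-11, -17)) = 15.5242
d((4, -13), (-15, -16)) = 19.2354
d((4, -13), (11, -20)) = 9.8995
d((4, -13), (0, 14)) = 27.2947
d((15, 8), (11, -14)) = 22.3607
d((15, 8), (-11, -17)) = 36.0694
d((15, 8), (-15, -16)) = 38.4187
d((15, 8), (11, -20)) = 28.2843
d((15, 8), (0, 14)) = 16.1555
d((11, -14), (-11, -17)) = 22.2036
d((11, -14), (-15, -16)) = 26.0768
d((11, -14), (11, -20)) = 6.0
d((11, -14), (0, 14)) = 30.0832
d((-11, -17), (-15, -16)) = 4.1231 <-- minimum
d((-11, -17), (11, -20)) = 22.2036
d((-11, -17), (0, 14)) = 32.8938
d((-15, -16), (11, -20)) = 26.3059
d((-15, -16), (0, 14)) = 33.541
d((11, -20), (0, 14)) = 35.7351

Closest pair: (-11, -17) and (-15, -16) with distance 4.1231

The closest pair is (-11, -17) and (-15, -16) with Euclidean distance 4.1231. For 7 points, brute-force pairwise comparison is shown above. For large n, the divide-and-conquer algorithm (sort by x, recurse on halves, check the dividing strip) achieves O(n log n).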